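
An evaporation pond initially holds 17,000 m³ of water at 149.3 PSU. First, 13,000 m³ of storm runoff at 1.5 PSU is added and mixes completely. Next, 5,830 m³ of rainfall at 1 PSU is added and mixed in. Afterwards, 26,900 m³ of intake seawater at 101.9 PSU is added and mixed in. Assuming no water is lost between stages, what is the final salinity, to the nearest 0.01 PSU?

84.56 PSU

By conservation of dissolved salt,
Initial salt = 17,000×149.3 = 2,538,100
After stage 1: salt = 2,538,100 + 13,000×1.5 = 2,557,600; volume = 30,000 m³; S = 85.253 PSU
After stage 2: salt = 2,557,600 + 5,830×1 = 2,563,430; volume = 35,830 m³; S = 71.544 PSU
After stage 3: salt = 2,563,430 + 26,900×101.9 = 5,304,540; volume = 62,730 m³
S = 5,304,540 / 62,730 = 84.5615 PSU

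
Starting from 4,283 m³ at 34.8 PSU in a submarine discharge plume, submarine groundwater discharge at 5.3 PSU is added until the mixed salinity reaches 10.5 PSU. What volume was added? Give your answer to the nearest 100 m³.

20000 m³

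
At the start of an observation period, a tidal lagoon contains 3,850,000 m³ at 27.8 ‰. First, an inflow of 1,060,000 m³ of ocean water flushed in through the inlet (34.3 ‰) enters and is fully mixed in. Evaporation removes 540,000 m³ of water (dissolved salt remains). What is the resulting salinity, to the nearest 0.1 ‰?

32.8 ‰

After mixing: salt = 3,850,000×27.8 + 1,060,000×34.3 = 143,388,000; volume = 4,910,000 m³
After evaporation: salt unchanged = 143,388,000; volume = 4,910,000 − 540,000 = 4,370,000 m³
S = 143,388,000 / 4,370,000 = 32.8119 ‰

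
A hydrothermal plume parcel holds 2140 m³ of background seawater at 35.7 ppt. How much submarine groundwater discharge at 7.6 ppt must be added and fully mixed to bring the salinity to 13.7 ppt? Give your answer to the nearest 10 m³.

7720 m³

Salt balance: 2,140×35.7 + V×7.6 = (2,140+V)×13.7
76,398 + 7.6V = 29,318 + 13.7V
47,080 = 6.1V
V = 7,718.03 m³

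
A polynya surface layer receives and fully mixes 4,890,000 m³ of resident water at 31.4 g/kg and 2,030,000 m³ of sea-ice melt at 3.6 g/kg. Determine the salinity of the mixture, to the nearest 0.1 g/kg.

By conservation of dissolved salt,
salt = 4,890,000×31.4 + 2,030,000×3.6 = 153,546,000 + 7,308,000 = 160,854,000
volume = 4,890,000 + 2,030,000 = 6,920,000 m³
S = 160,854,000 / 6,920,000 = 23.245 g/kg

23.2 g/kg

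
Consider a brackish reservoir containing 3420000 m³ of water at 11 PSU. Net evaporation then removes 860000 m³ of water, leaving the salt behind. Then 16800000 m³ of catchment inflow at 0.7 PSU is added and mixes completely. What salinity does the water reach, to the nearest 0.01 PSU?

After evaporation: salt = 3,420,000×11 = 37,620,000; volume = 3,420,000 − 860,000 = 2,560,000 m³
After mixing: salt = 37,620,000 + 16,800,000×0.7 = 49,380,000; volume = 2,560,000 + 16,800,000 = 19,360,000 m³
S = 49,380,000 / 19,360,000 = 2.5506 PSU

2.55 PSU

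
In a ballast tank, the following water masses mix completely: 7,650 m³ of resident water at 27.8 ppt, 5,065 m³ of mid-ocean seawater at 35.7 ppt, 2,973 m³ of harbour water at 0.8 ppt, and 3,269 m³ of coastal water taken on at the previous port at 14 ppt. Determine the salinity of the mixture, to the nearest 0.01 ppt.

23.30 ppt

Salt balance:
salt = 7,650×27.8 + 5,065×35.7 + 2,973×0.8 + 3,269×14 = 212,670 + 180,820.5 + 2,378.4 + 45,766 = 441,634.9
volume = 7,650 + 5,065 + 2,973 + 3,269 = 18,957 m³
S = 441,634.9 / 18,957 = 23.2967 ppt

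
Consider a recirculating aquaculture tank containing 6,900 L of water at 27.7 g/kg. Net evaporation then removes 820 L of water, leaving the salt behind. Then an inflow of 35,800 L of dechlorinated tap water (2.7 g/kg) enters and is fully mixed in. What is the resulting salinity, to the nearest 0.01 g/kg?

6.87 g/kg

After evaporation: salt = 6,900×27.7 = 191,130; volume = 6,900 − 820 = 6,080 L
After mixing: salt = 191,130 + 35,800×2.7 = 287,790; volume = 6,080 + 35,800 = 41,880 L
S = 287,790 / 41,880 = 6.8718 g/kg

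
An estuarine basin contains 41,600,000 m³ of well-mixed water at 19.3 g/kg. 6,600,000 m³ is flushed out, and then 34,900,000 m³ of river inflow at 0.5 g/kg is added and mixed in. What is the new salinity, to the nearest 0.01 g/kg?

Remaining after removal: 35,000,000 m³ at 19.3 g/kg (salt = 675,500,000)
After addition: salt = 675,500,000 + 34,900,000×0.5 = 692,950,000; volume = 69,900,000 m³
S = 692,950,000 / 69,900,000 = 9.9134 g/kg

9.91 g/kg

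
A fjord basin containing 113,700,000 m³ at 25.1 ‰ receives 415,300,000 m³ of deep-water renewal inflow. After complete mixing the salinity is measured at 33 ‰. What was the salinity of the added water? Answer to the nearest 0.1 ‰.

35.2 ‰

Salt balance: 113,700,000×25.1 + 415,300,000×S = 529,000,000×33
2,853,870,000 + 415,300,000·S = 17,457,000,000
S = (17,457,000,000 − 2,853,870,000) / 415,300,000 = 35.1628 ‰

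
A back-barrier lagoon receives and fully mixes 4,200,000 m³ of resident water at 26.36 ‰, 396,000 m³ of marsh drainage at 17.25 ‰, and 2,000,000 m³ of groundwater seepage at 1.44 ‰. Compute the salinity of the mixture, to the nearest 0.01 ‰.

18.26 ‰

Conserving salt mass:
salt = 4,200,000×26.36 + 396,000×17.25 + 2,000,000×1.44 = 110,712,000 + 6,831,000 + 2,880,000 = 120,423,000
volume = 4,200,000 + 396,000 + 2,000,000 = 6,596,000 m³
S = 120,423,000 / 6,596,000 = 18.257 ‰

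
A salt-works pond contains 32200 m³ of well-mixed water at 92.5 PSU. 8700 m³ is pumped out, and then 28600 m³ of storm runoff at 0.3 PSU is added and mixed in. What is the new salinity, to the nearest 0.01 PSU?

41.89 PSU

Remaining after removal: 23,500 m³ at 92.5 PSU (salt = 2,173,750)
After addition: salt = 2,173,750 + 28,600×0.3 = 2,182,330; volume = 52,100 m³
S = 2,182,330 / 52,100 = 41.8873 PSU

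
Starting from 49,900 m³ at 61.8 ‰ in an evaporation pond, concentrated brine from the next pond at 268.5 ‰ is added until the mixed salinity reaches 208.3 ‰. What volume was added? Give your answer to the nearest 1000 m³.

121000 m³

Salt balance: 49,900×61.8 + V×268.5 = (49,900+V)×208.3
3,083,820 + 268.5V = 10,394,170 + 208.3V
7,310,350 = 60.2V
V = 121,434.39 m³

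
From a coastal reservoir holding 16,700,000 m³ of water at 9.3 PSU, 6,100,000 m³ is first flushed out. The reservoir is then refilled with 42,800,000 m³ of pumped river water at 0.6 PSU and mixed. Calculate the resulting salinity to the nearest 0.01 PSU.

2.33 PSU

Remaining after removal: 10,600,000 m³ at 9.3 PSU (salt = 98,580,000)
After addition: salt = 98,580,000 + 42,800,000×0.6 = 124,260,000; volume = 53,400,000 m³
S = 124,260,000 / 53,400,000 = 2.327 PSU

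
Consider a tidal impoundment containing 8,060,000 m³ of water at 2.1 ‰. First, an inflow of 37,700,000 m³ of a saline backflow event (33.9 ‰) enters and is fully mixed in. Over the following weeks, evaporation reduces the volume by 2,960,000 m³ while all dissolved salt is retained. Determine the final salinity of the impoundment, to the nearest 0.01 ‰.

After mixing: salt = 8,060,000×2.1 + 37,700,000×33.9 = 1,294,956,000; volume = 45,760,000 m³
After evaporation: salt unchanged = 1,294,956,000; volume = 45,760,000 − 2,960,000 = 42,800,000 m³
S = 1,294,956,000 / 42,800,000 = 30.256 ‰

30.26 ‰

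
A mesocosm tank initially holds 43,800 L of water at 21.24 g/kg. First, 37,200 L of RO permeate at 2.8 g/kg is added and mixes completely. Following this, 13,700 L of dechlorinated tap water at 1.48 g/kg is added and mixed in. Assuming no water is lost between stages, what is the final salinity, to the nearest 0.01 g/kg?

By conservation of dissolved salt,
Initial salt = 43,800×21.24 = 930,312
After stage 1: salt = 930,312 + 37,200×2.8 = 1,034,472; volume = 81,000 L; S = 12.771 g/kg
After stage 2: salt = 1,034,472 + 13,700×1.48 = 1,054,748; volume = 94,700 L
S = 1,054,748 / 94,700 = 11.1378 g/kg

11.14 g/kg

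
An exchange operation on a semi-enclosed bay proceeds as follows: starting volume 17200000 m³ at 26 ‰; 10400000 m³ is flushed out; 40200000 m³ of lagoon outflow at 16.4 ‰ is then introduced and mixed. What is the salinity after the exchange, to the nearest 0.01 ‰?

Remaining after removal: 6,800,000 m³ at 26 ‰ (salt = 176,800,000)
After addition: salt = 176,800,000 + 40,200,000×16.4 = 836,080,000; volume = 47,000,000 m³
S = 836,080,000 / 47,000,000 = 17.7889 ‰

17.79 ‰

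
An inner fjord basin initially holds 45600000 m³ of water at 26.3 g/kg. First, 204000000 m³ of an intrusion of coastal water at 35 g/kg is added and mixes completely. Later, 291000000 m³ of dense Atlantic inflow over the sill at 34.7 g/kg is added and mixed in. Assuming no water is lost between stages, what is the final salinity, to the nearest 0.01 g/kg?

Total salt / total volume:
Initial salt = 45,600,000×26.3 = 1,199,280,000
After stage 1: salt = 1,199,280,000 + 204,000,000×35 = 8,339,280,000; volume = 249,600,000 m³; S = 33.411 g/kg
After stage 2: salt = 8,339,280,000 + 291,000,000×34.7 = 18,436,980,000; volume = 540,600,000 m³
S = 18,436,980,000 / 540,600,000 = 34.1047 g/kg

34.10 g/kg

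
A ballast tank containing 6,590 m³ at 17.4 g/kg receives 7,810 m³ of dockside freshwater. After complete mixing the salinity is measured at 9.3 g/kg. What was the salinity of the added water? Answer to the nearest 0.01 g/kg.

Salt balance: 6,590×17.4 + 7,810×S = 14,400×9.3
114,666 + 7,810·S = 133,920
S = (133,920 − 114,666) / 7,810 = 2.4653 g/kg

2.47 g/kg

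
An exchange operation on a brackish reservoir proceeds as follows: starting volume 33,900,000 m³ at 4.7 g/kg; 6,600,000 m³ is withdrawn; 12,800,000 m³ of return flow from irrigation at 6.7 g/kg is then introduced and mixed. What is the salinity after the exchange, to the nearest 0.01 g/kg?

5.34 g/kg

Remaining after removal: 27,300,000 m³ at 4.7 g/kg (salt = 128,310,000)
After addition: salt = 128,310,000 + 12,800,000×6.7 = 214,070,000; volume = 40,100,000 m³
S = 214,070,000 / 40,100,000 = 5.3384 g/kg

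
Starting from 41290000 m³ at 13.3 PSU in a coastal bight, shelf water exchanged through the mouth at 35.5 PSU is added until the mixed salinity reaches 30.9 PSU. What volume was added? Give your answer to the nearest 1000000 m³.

Salt balance: 41,290,000×13.3 + V×35.5 = (41,290,000+V)×30.9
549,157,000 + 35.5V = 1,275,861,000 + 30.9V
726,704,000 = 4.6V
V = 157,979,130.43 m³

158000000 m³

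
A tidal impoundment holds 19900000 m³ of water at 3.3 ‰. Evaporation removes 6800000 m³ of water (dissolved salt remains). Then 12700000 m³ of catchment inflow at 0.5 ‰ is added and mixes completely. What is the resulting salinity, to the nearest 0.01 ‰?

After evaporation: salt = 19,900,000×3.3 = 65,670,000; volume = 19,900,000 − 6,800,000 = 13,100,000 m³
After mixing: salt = 65,670,000 + 12,700,000×0.5 = 72,020,000; volume = 13,100,000 + 12,700,000 = 25,800,000 m³
S = 72,020,000 / 25,800,000 = 2.7915 ‰

2.79 ‰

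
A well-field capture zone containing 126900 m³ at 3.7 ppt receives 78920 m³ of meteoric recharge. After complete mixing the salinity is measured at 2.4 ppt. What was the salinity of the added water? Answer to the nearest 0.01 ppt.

0.31 ppt

Salt balance: 126,900×3.7 + 78,920×S = 205,820×2.4
469,530 + 78,920·S = 493,968
S = (493,968 − 469,530) / 78,920 = 0.3097 ppt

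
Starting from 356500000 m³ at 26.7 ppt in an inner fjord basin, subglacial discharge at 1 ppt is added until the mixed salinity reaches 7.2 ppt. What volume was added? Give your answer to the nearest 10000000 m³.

1120000000 m³

Salt balance: 356,500,000×26.7 + V×1 = (356,500,000+V)×7.2
9,518,550,000 + 1V = 2,566,800,000 + 7.2V
6,951,750,000 = 6.2V
V = 1,121,250,000 m³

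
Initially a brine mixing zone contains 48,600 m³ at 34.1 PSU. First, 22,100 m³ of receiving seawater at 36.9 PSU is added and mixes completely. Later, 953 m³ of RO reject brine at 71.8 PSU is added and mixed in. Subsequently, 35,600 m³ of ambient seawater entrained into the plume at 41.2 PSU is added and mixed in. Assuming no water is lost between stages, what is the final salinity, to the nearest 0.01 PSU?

Mass of salt is conserved:
Initial salt = 48,600×34.1 = 1,657,260
After stage 1: salt = 1,657,260 + 22,100×36.9 = 2,472,750; volume = 70,700 m³; S = 34.975 PSU
After stage 2: salt = 2,472,750 + 953×71.8 = 2,541,175.4; volume = 71,653 m³; S = 35.465 PSU
After stage 3: salt = 2,541,175.4 + 35,600×41.2 = 4,007,895.4; volume = 107,253 m³
S = 4,007,895.4 / 107,253 = 37.3686 PSU

37.37 PSU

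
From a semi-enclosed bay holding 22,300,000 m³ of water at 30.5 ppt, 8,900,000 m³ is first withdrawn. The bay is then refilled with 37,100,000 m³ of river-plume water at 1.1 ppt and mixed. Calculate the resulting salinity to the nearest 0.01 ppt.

8.90 ppt

Remaining after removal: 13,400,000 m³ at 30.5 ppt (salt = 408,700,000)
After addition: salt = 408,700,000 + 37,100,000×1.1 = 449,510,000; volume = 50,500,000 m³
S = 449,510,000 / 50,500,000 = 8.9012 ppt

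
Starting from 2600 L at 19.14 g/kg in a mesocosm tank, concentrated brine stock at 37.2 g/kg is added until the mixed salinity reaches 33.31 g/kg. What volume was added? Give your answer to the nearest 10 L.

Salt balance: 2,600×19.14 + V×37.2 = (2,600+V)×33.31
49,764 + 37.2V = 86,606 + 33.31V
36,842 = 3.89V
V = 9,470.95 L

9470 L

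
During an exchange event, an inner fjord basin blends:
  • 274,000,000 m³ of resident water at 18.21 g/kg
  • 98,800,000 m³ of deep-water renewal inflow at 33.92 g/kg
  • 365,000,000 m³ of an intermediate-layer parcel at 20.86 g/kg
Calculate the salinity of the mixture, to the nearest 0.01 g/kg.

Mass of salt is conserved:
salt = 274,000,000×18.21 + 98,800,000×33.92 + 365,000,000×20.86 = 4,989,540,000 + 3,351,296,000 + 7,613,900,000 = 15,954,736,000
volume = 274,000,000 + 98,800,000 + 365,000,000 = 737,800,000 m³
S = 15,954,736,000 / 737,800,000 = 21.6247 g/kg

21.62 g/kg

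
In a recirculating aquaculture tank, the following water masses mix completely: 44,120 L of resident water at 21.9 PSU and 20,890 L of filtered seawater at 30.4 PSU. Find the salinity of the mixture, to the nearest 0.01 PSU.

24.63 PSU

Conserving salt mass:
salt = 44,120×21.9 + 20,890×30.4 = 966,228 + 635,056 = 1,601,284
volume = 44,120 + 20,890 = 65,010 L
S = 1,601,284 / 65,010 = 24.6313 PSU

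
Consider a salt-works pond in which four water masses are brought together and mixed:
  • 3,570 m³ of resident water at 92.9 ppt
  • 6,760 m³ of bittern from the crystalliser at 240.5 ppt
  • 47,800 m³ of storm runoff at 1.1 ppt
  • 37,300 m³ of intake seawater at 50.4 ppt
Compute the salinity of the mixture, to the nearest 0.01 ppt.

Total salt / total volume:
salt = 3,570×92.9 + 6,760×240.5 + 47,800×1.1 + 37,300×50.4 = 331,653 + 1,625,780 + 52,580 + 1,879,920 = 3,889,933
volume = 3,570 + 6,760 + 47,800 + 37,300 = 95,430 m³
S = 3,889,933 / 95,430 = 40.7622 ppt

40.76 ppt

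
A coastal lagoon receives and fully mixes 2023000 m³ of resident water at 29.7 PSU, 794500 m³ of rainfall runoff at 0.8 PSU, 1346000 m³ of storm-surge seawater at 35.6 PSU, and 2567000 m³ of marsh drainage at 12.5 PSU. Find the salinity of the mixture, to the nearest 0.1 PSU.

Mass of salt is conserved:
salt = 2,023,000×29.7 + 794,500×0.8 + 1,346,000×35.6 + 2,567,000×12.5 = 60,083,100 + 635,600 + 47,917,600 + 32,087,500 = 140,723,800
volume = 2,023,000 + 794,500 + 1,346,000 + 2,567,000 = 6,730,500 m³
S = 140,723,800 / 6,730,500 = 20.908 PSU

20.9 PSU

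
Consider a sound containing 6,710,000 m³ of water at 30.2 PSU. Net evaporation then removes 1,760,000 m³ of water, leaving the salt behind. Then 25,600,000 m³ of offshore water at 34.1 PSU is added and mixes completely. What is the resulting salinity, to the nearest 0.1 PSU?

After evaporation: salt = 6,710,000×30.2 = 202,642,000; volume = 6,710,000 − 1,760,000 = 4,950,000 m³
After mixing: salt = 202,642,000 + 25,600,000×34.1 = 1,075,602,000; volume = 4,950,000 + 25,600,000 = 30,550,000 m³
S = 1,075,602,000 / 30,550,000 = 35.2079 PSU

35.2 PSU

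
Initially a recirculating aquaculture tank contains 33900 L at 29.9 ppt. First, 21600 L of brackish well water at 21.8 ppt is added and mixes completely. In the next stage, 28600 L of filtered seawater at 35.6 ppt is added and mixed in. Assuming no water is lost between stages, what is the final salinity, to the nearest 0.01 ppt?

29.76 ppt

Mass of salt is conserved:
Initial salt = 33,900×29.9 = 1,013,610
After stage 1: salt = 1,013,610 + 21,600×21.8 = 1,484,490; volume = 55,500 L; S = 26.748 ppt
After stage 2: salt = 1,484,490 + 28,600×35.6 = 2,502,650; volume = 84,100 L
S = 2,502,650 / 84,100 = 29.758 ppt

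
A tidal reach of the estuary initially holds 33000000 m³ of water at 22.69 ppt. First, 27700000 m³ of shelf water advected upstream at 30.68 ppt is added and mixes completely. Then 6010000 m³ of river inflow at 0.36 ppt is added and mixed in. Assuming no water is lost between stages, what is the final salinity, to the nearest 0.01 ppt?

Conserving salt mass:
Initial salt = 33,000,000×22.69 = 748,770,000
After stage 1: salt = 748,770,000 + 27,700,000×30.68 = 1,598,606,000; volume = 60,700,000 m³; S = 26.336 ppt
After stage 2: salt = 1,598,606,000 + 6,010,000×0.36 = 1,600,769,600; volume = 66,710,000 m³
S = 1,600,769,600 / 66,710,000 = 23.9959 ppt

24.00 ppt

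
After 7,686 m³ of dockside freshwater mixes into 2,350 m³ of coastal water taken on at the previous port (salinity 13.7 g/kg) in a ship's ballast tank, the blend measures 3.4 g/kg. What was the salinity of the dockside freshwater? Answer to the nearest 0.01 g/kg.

0.25 g/kg

Salt balance: 2,350×13.7 + 7,686×S = 10,036×3.4
32,195 + 7,686·S = 34,122.4
S = (34,122.4 − 32,195) / 7,686 = 0.2508 g/kg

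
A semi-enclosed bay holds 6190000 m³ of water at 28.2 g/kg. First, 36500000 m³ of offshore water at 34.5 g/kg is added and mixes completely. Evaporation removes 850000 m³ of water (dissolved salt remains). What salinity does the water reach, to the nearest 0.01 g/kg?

34.27 g/kg

After mixing: salt = 6,190,000×28.2 + 36,500,000×34.5 = 1,433,808,000; volume = 42,690,000 m³
After evaporation: salt unchanged = 1,433,808,000; volume = 42,690,000 − 850,000 = 41,840,000 m³
S = 1,433,808,000 / 41,840,000 = 34.2688 g/kg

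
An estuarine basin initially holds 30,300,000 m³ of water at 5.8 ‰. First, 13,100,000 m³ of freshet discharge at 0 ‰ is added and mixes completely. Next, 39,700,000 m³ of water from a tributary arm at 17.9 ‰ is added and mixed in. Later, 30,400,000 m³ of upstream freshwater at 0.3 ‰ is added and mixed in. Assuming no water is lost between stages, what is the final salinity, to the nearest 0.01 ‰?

Weighted by volume,
Initial salt = 30,300,000×5.8 = 175,740,000
After stage 1: salt = 175,740,000 + 13,100,000×0 = 175,740,000; volume = 43,400,000 m³; S = 4.049 ‰
After stage 2: salt = 175,740,000 + 39,700,000×17.9 = 886,370,000; volume = 83,100,000 m³; S = 10.666 ‰
After stage 3: salt = 886,370,000 + 30,400,000×0.3 = 895,490,000; volume = 113,500,000 m³
S = 895,490,000 / 113,500,000 = 7.8898 ‰

7.89 ‰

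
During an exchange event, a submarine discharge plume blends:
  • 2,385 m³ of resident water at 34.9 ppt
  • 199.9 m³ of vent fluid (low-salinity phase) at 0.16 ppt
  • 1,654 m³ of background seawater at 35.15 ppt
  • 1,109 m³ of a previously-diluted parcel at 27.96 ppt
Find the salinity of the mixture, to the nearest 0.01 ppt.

By conservation of dissolved salt,
salt = 2,385×34.9 + 199.9×0.16 + 1,654×35.15 + 1,109×27.96 = 83,236.5 + 31.984 + 58,138.1 + 31,007.64 = 172,414.224
volume = 2,385 + 199.9 + 1,654 + 1,109 = 5,347.9 m³
S = 172,414.224 / 5,347.9 = 32.2396 ppt

32.24 ppt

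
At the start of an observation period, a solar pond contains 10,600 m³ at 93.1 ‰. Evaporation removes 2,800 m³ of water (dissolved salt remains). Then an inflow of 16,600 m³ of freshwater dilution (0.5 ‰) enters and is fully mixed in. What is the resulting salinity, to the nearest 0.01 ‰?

After evaporation: salt = 10,600×93.1 = 986,860; volume = 10,600 − 2,800 = 7,800 m³
After mixing: salt = 986,860 + 16,600×0.5 = 995,160; volume = 7,800 + 16,600 = 24,400 m³
S = 995,160 / 24,400 = 40.7852 ‰

40.79 ‰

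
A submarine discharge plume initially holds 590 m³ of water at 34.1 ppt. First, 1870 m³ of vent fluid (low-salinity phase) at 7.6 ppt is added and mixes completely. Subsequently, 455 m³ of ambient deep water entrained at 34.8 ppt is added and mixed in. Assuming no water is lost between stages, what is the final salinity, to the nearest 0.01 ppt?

17.21 ppt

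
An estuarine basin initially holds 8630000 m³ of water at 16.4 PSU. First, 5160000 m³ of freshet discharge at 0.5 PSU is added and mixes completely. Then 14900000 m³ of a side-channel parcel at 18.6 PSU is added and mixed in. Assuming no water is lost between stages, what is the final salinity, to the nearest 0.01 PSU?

By conservation of dissolved salt,
Initial salt = 8,630,000×16.4 = 141,532,000
After stage 1: salt = 141,532,000 + 5,160,000×0.5 = 144,112,000; volume = 13,790,000 m³; S = 10.45 PSU
After stage 2: salt = 144,112,000 + 14,900,000×18.6 = 421,252,000; volume = 28,690,000 m³
S = 421,252,000 / 28,690,000 = 14.6829 PSU

14.68 PSU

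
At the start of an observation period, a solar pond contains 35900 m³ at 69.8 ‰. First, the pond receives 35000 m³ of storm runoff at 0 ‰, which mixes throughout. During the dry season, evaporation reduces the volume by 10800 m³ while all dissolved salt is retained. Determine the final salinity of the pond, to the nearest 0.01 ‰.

After mixing: salt = 35,900×69.8 + 35,000×0 = 2,505,820; volume = 70,900 m³
After evaporation: salt unchanged = 2,505,820; volume = 70,900 − 10,800 = 60,100 m³
S = 2,505,820 / 60,100 = 41.6942 ‰

41.69 ‰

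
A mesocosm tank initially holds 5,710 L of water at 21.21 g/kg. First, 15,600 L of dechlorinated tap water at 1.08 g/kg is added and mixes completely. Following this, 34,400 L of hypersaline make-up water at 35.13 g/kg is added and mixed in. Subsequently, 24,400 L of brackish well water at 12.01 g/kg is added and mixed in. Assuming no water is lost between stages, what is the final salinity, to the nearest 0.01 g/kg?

Mass of salt is conserved:
Initial salt = 5,710×21.21 = 121,109.1
After stage 1: salt = 121,109.1 + 15,600×1.08 = 137,957.1; volume = 21,310 L; S = 6.474 g/kg
After stage 2: salt = 137,957.1 + 34,400×35.13 = 1,346,429.1; volume = 55,710 L; S = 24.169 g/kg
After stage 3: salt = 1,346,429.1 + 24,400×12.01 = 1,639,473.1; volume = 80,110 L
S = 1,639,473.1 / 80,110 = 20.4653 g/kg

20.47 g/kg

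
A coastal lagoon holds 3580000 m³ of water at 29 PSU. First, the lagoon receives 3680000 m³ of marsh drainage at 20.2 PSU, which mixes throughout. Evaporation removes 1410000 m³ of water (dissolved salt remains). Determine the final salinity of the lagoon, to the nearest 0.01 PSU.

30.45 PSU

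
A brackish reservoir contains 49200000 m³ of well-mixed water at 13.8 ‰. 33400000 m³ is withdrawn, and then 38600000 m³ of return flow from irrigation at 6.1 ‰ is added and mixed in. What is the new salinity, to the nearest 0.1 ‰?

Remaining after removal: 15,800,000 m³ at 13.8 ‰ (salt = 218,040,000)
After addition: salt = 218,040,000 + 38,600,000×6.1 = 453,500,000; volume = 54,400,000 m³
S = 453,500,000 / 54,400,000 = 8.3364 ‰

8.3 ‰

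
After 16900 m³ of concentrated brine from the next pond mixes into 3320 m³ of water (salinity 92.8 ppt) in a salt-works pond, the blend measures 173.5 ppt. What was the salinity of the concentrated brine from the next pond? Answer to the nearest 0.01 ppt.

Salt balance: 3,320×92.8 + 16,900×S = 20,220×173.5
308,096 + 16,900·S = 3,508,170
S = (3,508,170 − 308,096) / 16,900 = 189.3535 ppt

189.35 ppt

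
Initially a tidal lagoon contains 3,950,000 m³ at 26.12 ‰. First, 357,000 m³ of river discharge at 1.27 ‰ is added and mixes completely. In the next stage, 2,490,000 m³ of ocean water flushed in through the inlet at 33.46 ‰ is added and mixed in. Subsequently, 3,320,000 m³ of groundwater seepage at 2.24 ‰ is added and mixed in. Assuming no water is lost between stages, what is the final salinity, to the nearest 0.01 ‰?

19.21 ‰

Conserving salt mass:
Initial salt = 3,950,000×26.12 = 103,174,000
After stage 1: salt = 103,174,000 + 357,000×1.27 = 103,627,390; volume = 4,307,000 m³; S = 24.06 ‰
After stage 2: salt = 103,627,390 + 2,490,000×33.46 = 186,942,790; volume = 6,797,000 m³; S = 27.504 ‰
After stage 3: salt = 186,942,790 + 3,320,000×2.24 = 194,379,590; volume = 10,117,000 m³
S = 194,379,590 / 10,117,000 = 19.2132 ‰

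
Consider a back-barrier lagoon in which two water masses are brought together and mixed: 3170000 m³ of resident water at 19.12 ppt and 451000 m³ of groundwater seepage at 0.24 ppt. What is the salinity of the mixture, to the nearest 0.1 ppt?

16.8 ppt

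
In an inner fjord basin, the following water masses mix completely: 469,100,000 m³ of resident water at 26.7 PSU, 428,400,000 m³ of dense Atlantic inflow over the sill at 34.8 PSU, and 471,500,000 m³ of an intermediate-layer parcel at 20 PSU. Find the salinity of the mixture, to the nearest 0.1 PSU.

26.9 PSU

Mass of salt is conserved:
salt = 469,100,000×26.7 + 428,400,000×34.8 + 471,500,000×20 = 12,524,970,000 + 14,908,320,000 + 9,430,000,000 = 36,863,290,000
volume = 469,100,000 + 428,400,000 + 471,500,000 = 1,369,000,000 m³
S = 36,863,290,000 / 1,369,000,000 = 26.927 PSU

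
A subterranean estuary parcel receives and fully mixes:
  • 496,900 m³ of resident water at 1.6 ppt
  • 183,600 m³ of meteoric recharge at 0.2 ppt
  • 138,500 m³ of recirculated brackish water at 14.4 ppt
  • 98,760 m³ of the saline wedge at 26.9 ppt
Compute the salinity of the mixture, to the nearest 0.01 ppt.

By conservation of dissolved salt,
salt = 496,900×1.6 + 183,600×0.2 + 138,500×14.4 + 98,760×26.9 = 795,040 + 36,720 + 1,994,400 + 2,656,644 = 5,482,804
volume = 496,900 + 183,600 + 138,500 + 98,760 = 917,760 m³
S = 5,482,804 / 917,760 = 5.9741 ppt

5.97 ppt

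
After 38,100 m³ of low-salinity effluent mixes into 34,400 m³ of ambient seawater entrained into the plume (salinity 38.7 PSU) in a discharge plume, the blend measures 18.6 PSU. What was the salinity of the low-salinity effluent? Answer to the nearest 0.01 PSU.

0.45 PSU

Salt balance: 34,400×38.7 + 38,100×S = 72,500×18.6
1,331,280 + 38,100·S = 1,348,500
S = (1,348,500 − 1,331,280) / 38,100 = 0.452 PSU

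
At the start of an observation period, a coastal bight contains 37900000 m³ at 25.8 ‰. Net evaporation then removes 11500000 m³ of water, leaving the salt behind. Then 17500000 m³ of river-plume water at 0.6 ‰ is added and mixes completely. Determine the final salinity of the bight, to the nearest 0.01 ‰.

After evaporation: salt = 37,900,000×25.8 = 977,820,000; volume = 37,900,000 − 11,500,000 = 26,400,000 m³
After mixing: salt = 977,820,000 + 17,500,000×0.6 = 988,320,000; volume = 26,400,000 + 17,500,000 = 43,900,000 m³
S = 988,320,000 / 43,900,000 = 22.513 ‰

22.51 ‰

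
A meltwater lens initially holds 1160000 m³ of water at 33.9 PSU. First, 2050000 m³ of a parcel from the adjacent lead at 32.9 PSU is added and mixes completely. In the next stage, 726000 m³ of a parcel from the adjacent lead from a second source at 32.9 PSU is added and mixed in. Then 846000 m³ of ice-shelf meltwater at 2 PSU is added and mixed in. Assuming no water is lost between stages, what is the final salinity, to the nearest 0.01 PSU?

27.68 PSU

Total salt / total volume:
Initial salt = 1,160,000×33.9 = 39,324,000
After stage 1: salt = 39,324,000 + 2,050,000×32.9 = 106,769,000; volume = 3,210,000 m³; S = 33.261 PSU
After stage 2: salt = 106,769,000 + 726,000×32.9 = 130,654,400; volume = 3,936,000 m³; S = 33.195 PSU
After stage 3: salt = 130,654,400 + 846,000×2 = 132,346,400; volume = 4,782,000 m³
S = 132,346,400 / 4,782,000 = 27.676 PSU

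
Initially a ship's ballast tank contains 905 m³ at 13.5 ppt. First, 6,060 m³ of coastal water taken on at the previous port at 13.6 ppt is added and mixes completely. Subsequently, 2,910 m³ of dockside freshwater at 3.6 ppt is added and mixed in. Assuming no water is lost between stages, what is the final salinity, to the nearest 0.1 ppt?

10.6 ppt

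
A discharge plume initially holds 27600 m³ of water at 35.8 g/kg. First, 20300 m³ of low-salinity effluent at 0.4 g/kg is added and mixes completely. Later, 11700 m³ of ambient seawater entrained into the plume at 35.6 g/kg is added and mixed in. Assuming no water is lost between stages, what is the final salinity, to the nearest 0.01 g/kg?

Salt balance:
Initial salt = 27,600×35.8 = 988,080
After stage 1: salt = 988,080 + 20,300×0.4 = 996,200; volume = 47,900 m³; S = 20.797 g/kg
After stage 2: salt = 996,200 + 11,700×35.6 = 1,412,720; volume = 59,600 m³
S = 1,412,720 / 59,600 = 23.7034 g/kg

23.70 g/kg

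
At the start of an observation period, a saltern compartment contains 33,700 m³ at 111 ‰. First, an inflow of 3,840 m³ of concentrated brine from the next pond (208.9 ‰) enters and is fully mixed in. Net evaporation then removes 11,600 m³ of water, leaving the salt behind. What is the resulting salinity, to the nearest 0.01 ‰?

After mixing: salt = 33,700×111 + 3,840×208.9 = 4,542,876; volume = 37,540 m³
After evaporation: salt unchanged = 4,542,876; volume = 37,540 − 11,600 = 25,940 m³
S = 4,542,876 / 25,940 = 175.1301 ‰

175.13 ‰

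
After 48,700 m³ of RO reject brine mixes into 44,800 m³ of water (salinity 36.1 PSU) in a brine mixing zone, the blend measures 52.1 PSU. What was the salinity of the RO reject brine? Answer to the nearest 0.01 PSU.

Salt balance: 44,800×36.1 + 48,700×S = 93,500×52.1
1,617,280 + 48,700·S = 4,871,350
S = (4,871,350 − 1,617,280) / 48,700 = 66.8187 PSU

66.82 PSU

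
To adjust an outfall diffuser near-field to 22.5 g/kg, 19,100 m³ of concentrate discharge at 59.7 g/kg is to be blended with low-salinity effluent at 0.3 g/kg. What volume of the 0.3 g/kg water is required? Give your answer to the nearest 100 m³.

32000 m³

Salt balance: 19,100×59.7 + V×0.3 = (19,100+V)×22.5
1,140,270 + 0.3V = 429,750 + 22.5V
710,520 = 22.2V
V = 32,005.41 m³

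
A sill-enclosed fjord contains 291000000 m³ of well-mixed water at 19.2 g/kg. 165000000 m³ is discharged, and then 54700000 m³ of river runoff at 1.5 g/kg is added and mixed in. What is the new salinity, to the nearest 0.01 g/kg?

13.84 g/kg

Remaining after removal: 126,000,000 m³ at 19.2 g/kg (salt = 2,419,200,000)
After addition: salt = 2,419,200,000 + 54,700,000×1.5 = 2,501,250,000; volume = 180,700,000 m³
S = 2,501,250,000 / 180,700,000 = 13.842 g/kg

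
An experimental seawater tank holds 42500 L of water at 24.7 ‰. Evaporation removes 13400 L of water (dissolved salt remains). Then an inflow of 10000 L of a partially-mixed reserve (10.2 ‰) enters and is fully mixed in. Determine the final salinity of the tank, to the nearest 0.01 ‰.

29.46 ‰

After evaporation: salt = 42,500×24.7 = 1,049,750; volume = 42,500 − 13,400 = 29,100 L
After mixing: salt = 1,049,750 + 10,000×10.2 = 1,151,750; volume = 29,100 + 10,000 = 39,100 L
S = 1,151,750 / 39,100 = 29.4565 ‰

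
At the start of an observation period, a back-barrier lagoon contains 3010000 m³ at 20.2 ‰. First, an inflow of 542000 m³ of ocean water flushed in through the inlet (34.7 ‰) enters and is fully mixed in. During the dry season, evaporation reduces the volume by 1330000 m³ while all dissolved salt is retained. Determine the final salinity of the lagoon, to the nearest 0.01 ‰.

After mixing: salt = 3,010,000×20.2 + 542,000×34.7 = 79,609,400; volume = 3,552,000 m³
After evaporation: salt unchanged = 79,609,400; volume = 3,552,000 − 1,330,000 = 2,222,000 m³
S = 79,609,400 / 2,222,000 = 35.8278 ‰

35.83 ‰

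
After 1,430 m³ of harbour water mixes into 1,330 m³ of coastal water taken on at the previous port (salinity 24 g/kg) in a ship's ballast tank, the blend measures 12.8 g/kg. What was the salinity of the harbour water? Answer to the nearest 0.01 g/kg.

2.38 g/kg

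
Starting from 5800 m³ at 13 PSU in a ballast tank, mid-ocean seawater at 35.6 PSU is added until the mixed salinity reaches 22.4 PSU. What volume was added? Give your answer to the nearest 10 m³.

4130 m³

Salt balance: 5,800×13 + V×35.6 = (5,800+V)×22.4
75,400 + 35.6V = 129,920 + 22.4V
54,520 = 13.2V
V = 4,130.3 m³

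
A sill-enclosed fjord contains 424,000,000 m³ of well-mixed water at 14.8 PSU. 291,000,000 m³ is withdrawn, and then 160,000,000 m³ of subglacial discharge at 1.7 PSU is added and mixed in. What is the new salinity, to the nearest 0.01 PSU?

Remaining after removal: 133,000,000 m³ at 14.8 PSU (salt = 1,968,400,000)
After addition: salt = 1,968,400,000 + 160,000,000×1.7 = 2,240,400,000; volume = 293,000,000 m³
S = 2,240,400,000 / 293,000,000 = 7.6464 PSU

7.65 PSU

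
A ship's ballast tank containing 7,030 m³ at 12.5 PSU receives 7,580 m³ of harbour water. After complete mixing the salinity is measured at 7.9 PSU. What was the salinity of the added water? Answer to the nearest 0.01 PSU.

3.63 PSU

Salt balance: 7,030×12.5 + 7,580×S = 14,610×7.9
87,875 + 7,580·S = 115,419
S = (115,419 − 87,875) / 7,580 = 3.6338 PSU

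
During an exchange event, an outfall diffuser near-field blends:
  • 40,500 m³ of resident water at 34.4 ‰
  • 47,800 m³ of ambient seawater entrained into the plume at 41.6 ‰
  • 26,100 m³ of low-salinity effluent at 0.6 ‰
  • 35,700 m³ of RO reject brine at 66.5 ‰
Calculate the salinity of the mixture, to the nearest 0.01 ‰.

38.45 ‰

By conservation of dissolved salt,
salt = 40,500×34.4 + 47,800×41.6 + 26,100×0.6 + 35,700×66.5 = 1,393,200 + 1,988,480 + 15,660 + 2,374,050 = 5,771,390
volume = 40,500 + 47,800 + 26,100 + 35,700 = 150,100 m³
S = 5,771,390 / 150,100 = 38.4503 ‰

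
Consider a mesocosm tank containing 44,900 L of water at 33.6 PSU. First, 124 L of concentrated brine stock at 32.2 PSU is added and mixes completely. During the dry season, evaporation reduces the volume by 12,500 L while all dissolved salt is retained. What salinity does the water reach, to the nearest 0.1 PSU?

46.5 PSU

After mixing: salt = 44,900×33.6 + 124×32.2 = 1,512,632.8; volume = 45,024 L
After evaporation: salt unchanged = 1,512,632.8; volume = 45,024 − 12,500 = 32,524 L
S = 1,512,632.8 / 32,524 = 46.5082 PSU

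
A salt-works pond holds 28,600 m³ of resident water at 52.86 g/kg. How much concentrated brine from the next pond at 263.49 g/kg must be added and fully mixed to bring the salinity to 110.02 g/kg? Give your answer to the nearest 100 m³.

10700 m³

Salt balance: 28,600×52.86 + V×263.49 = (28,600+V)×110.02
1,511,796 + 263.49V = 3,146,572 + 110.02V
1,634,776 = 153.47V
V = 10,652.09 m³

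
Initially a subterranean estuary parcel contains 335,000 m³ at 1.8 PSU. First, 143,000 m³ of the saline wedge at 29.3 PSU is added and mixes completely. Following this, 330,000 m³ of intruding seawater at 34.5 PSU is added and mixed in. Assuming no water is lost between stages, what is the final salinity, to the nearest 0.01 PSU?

20.02 PSU

Weighted by volume,
Initial salt = 335,000×1.8 = 603,000
After stage 1: salt = 603,000 + 143,000×29.3 = 4,792,900; volume = 478,000 m³; S = 10.027 PSU
After stage 2: salt = 4,792,900 + 330,000×34.5 = 16,177,900; volume = 808,000 m³
S = 16,177,900 / 808,000 = 20.0222 PSU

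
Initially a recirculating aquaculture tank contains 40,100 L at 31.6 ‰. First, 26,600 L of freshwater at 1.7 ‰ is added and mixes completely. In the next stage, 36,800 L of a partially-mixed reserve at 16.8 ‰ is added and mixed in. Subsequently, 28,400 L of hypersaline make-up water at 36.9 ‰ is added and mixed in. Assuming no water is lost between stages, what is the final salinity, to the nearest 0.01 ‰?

Mass of salt is conserved:
Initial salt = 40,100×31.6 = 1,267,160
After stage 1: salt = 1,267,160 + 26,600×1.7 = 1,312,380; volume = 66,700 L; S = 19.676 ‰
After stage 2: salt = 1,312,380 + 36,800×16.8 = 1,930,620; volume = 103,500 L; S = 18.653 ‰
After stage 3: salt = 1,930,620 + 28,400×36.9 = 2,978,580; volume = 131,900 L
S = 2,978,580 / 131,900 = 22.5821 ‰

22.58 ‰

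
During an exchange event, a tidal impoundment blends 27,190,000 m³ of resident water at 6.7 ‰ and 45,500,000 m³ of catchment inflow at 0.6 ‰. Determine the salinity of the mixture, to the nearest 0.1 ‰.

2.9 ‰

By conservation of dissolved salt,
salt = 27,190,000×6.7 + 45,500,000×0.6 = 182,173,000 + 27,300,000 = 209,473,000
volume = 27,190,000 + 45,500,000 = 72,690,000 m³
S = 209,473,000 / 72,690,000 = 2.882 ‰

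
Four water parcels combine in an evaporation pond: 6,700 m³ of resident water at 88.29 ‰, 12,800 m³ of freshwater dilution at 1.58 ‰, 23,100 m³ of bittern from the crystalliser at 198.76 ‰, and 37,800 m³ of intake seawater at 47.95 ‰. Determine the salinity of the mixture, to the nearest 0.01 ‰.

87.26 ‰

Weighted by volume,
salt = 6,700×88.29 + 12,800×1.58 + 23,100×198.76 + 37,800×47.95 = 591,543 + 20,224 + 4,591,356 + 1,812,510 = 7,015,633
volume = 6,700 + 12,800 + 23,100 + 37,800 = 80,400 m³
S = 7,015,633 / 80,400 = 87.2591 ‰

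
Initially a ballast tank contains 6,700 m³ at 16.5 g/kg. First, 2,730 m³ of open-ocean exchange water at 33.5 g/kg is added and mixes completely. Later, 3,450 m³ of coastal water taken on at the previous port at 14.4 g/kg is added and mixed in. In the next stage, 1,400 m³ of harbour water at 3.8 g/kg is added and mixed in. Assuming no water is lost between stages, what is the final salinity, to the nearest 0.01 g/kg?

18.00 g/kg

Salt balance:
Initial salt = 6,700×16.5 = 110,550
After stage 1: salt = 110,550 + 2,730×33.5 = 202,005; volume = 9,430 m³; S = 21.422 g/kg
After stage 2: salt = 202,005 + 3,450×14.4 = 251,685; volume = 12,880 m³; S = 19.541 g/kg
After stage 3: salt = 251,685 + 1,400×3.8 = 257,005; volume = 14,280 m³
S = 257,005 / 14,280 = 17.9975 g/kg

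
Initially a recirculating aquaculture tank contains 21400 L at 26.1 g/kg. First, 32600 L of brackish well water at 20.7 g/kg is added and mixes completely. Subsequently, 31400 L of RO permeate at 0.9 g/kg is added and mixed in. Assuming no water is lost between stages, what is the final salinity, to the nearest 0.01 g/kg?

14.77 g/kg

Total salt / total volume:
Initial salt = 21,400×26.1 = 558,540
After stage 1: salt = 558,540 + 32,600×20.7 = 1,233,360; volume = 54,000 L; S = 22.84 g/kg
After stage 2: salt = 1,233,360 + 31,400×0.9 = 1,261,620; volume = 85,400 L
S = 1,261,620 / 85,400 = 14.7731 g/kg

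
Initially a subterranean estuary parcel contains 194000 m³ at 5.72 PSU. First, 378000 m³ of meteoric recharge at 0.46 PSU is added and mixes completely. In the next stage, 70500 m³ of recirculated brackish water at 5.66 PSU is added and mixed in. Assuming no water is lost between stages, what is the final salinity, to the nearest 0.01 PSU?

Total salt / total volume:
Initial salt = 194,000×5.72 = 1,109,680
After stage 1: salt = 1,109,680 + 378,000×0.46 = 1,283,560; volume = 572,000 m³; S = 2.244 PSU
After stage 2: salt = 1,283,560 + 70,500×5.66 = 1,682,590; volume = 642,500 m³
S = 1,682,590 / 642,500 = 2.6188 PSU

2.62 PSU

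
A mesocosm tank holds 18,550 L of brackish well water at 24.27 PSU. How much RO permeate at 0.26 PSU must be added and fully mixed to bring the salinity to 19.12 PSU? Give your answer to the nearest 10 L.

5070 L

Salt balance: 18,550×24.27 + V×0.26 = (18,550+V)×19.12
450,208.5 + 0.26V = 354,676 + 19.12V
95,532.5 = 18.86V
V = 5,065.35 L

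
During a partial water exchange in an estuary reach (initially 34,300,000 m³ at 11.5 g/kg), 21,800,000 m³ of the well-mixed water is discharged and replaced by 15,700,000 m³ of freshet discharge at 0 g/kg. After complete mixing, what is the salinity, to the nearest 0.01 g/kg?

5.10 g/kg

Remaining after removal: 12,500,000 m³ at 11.5 g/kg (salt = 143,750,000)
After addition: salt = 143,750,000 + 15,700,000×0 = 143,750,000; volume = 28,200,000 m³
S = 143,750,000 / 28,200,000 = 5.0975 g/kg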